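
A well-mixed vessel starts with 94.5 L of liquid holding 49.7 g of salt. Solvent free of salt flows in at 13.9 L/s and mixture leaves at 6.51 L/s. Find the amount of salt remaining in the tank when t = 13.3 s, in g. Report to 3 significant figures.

Total volume: dV/dt = Q_in − Q_out = 7.3900 L/s, so V(t) = 94.5 + 7.3900 t and V(13.3) = 192.79 L.
Solute balance: dm/dt = 0 − Q_out C = −Q_out m/V(t).
Separate: dm/m = −Q_out dt/V(t) ⇒ ln(m/m₀) = −(Q_out/(Q_in−Q_out)) ln(V/V₀).
m = m₀ (V₀/V)^(Q_out/(Q_in−Q_out)) = 49.7 × (94.5/192.79)^(0.88092) = 26.521 g.

26.5 g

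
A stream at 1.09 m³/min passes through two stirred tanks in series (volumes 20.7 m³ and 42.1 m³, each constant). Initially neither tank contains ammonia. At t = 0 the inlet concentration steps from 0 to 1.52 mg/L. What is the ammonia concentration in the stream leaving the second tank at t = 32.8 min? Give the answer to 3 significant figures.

0.502 mg/L

Time constants: τᵢ = Vᵢ/Q for each well-mixed tank.
τ₁ = 20.7/1.09 = 18.991 min; τ₂ = 42.1/1.09 = 38.624 min.
Solving the cascade with C₁(0)=C₂(0)=0 gives C₂(t) = C_in[1 − (τ₁ e^(−t/τ₁) − τ₂ e^(−t/τ₂))/(τ₁ − τ₂)].
At t = 32.8: e^(−t/τ₁) = 0.17779, e^(−t/τ₂) = 0.42775.
C₂ = 1.52·[1 − (18.991·0.17779 − 38.624·0.42775)/(-19.633)] = 1.52·0.33047 = 0.50231 mg/L.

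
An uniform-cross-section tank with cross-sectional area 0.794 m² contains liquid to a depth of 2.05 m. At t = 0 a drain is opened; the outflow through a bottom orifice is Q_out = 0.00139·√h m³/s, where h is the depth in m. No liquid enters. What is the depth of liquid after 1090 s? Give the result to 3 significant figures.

With no inflow, A dh/dt = −0.00139 √h.
Separate and integrate: 2(√h − √h₀) = −(0.00139/A) t.
√h = √2.05 − 0.00139·1090/(2·0.794) = 1.4318 − 0.95409 = 0.47769.
h = 0.47769² = 0.22819 m.

0.228 m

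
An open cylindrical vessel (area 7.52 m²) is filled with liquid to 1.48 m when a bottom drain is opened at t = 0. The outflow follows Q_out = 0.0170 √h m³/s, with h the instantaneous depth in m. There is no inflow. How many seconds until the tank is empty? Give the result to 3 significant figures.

Mass balance (ρ constant): A dh/dt = −0.0170 √h.
∫ h^(−1/2) dh = −(0.0170/A) ∫ dt, giving 2√h = 2√h₀ − (0.0170/A) t.
Set h = 0: 2√h₀ = (0.0170/A) t_empty ⇒ t_empty = 2A√h₀/0.0170.
t_empty = 2·7.52·√1.48/0.0170 = 15.040·1.2166/0.0170 = 1076.3 s.

1080 s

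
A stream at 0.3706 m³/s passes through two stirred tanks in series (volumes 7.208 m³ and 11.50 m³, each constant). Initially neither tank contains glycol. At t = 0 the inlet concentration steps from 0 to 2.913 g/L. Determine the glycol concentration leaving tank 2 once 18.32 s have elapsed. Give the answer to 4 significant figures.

0.4954 g/L

Time constants: τᵢ = Vᵢ/Q for each well-mixed tank.
τ₁ = 7.208/0.3706 = 19.4495 s; τ₂ = 11.50/0.3706 = 31.0308 s.
Tank 1: C₁ = C_in(1 − e^(−t/τ₁)). Tank 2 (τ₁ ≠ τ₂): C₂ = C_in[1 − (τ₁ e^(−t/τ₁) − τ₂ e^(−t/τ₂))/(τ₁ − τ₂)].
At t = 18.32: e^(−t/τ₁) = 0.389877, e^(−t/τ₂) = 0.554116.
C₂ = 2.913·[1 − (19.4495·0.389877 − 31.0308·0.554116)/(-11.5812)] = 2.913·0.170061 = 0.495388 g/L.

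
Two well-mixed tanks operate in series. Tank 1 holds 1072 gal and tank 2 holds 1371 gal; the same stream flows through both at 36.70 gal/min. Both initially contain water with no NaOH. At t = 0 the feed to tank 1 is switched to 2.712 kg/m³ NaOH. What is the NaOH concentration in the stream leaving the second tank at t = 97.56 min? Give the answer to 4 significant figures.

2.144 kg/m³

Time constants: τᵢ = Vᵢ/Q for each well-mixed tank.
τ₁ = 1072/36.70 = 29.2098 min; τ₂ = 1371/36.70 = 37.3569 min.
Tank 1: C₁ = C_in(1 − e^(−t/τ₁)). Tank 2 (τ₁ ≠ τ₂): C₂ = C_in[1 − (τ₁ e^(−t/τ₁) − τ₂ e^(−t/τ₂))/(τ₁ − τ₂)].
At t = 97.56: e^(−t/τ₁) = 0.0354379, e^(−t/τ₂) = 0.0734197.
C₂ = 2.712·[1 − (29.2098·0.0354379 − 37.3569·0.0734197)/(-8.14714)] = 2.712·0.790404 = 2.14358 kg/m³.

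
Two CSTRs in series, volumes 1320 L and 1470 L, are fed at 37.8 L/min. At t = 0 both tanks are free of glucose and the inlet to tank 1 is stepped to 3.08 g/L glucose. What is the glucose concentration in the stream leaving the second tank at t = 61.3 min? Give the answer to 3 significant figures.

Each tank obeys Vᵢ dCᵢ/dt = Q(Cᵢ₋₁ − Cᵢ), so τᵢ = Vᵢ/Q.
τ₁ = 1320/37.8 = 34.921 min; τ₂ = 1470/37.8 = 38.889 min.
Solving the cascade with C₁(0)=C₂(0)=0 gives C₂(t) = C_in[1 − (τ₁ e^(−t/τ₁) − τ₂ e^(−t/τ₂))/(τ₁ − τ₂)].
At t = 61.3: e^(−t/τ₁) = 0.17284, e^(−t/τ₂) = 0.20674.
C₂ = 3.08·[1 − (34.921·0.17284 − 38.889·0.20674)/(-3.9683)] = 3.08·0.49489 = 1.5243 g/L.

1.52 g/L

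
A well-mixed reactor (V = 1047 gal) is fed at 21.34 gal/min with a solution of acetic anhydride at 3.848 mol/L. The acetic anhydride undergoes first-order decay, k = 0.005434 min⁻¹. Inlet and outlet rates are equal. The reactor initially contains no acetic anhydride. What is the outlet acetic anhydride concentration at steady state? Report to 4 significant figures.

Species balance: V dC/dt = Q C_in − Q C − k V C.
At steady state: 0 = Q C_in − (Q + kV) C_ss, so C_ss = Q C_in/(Q + kV).
C_ss = 21.34·3.848/(21.34 + 0.005434·1047) = 82.1163/27.0294 = 3.03804 mol/L.

3.038 mol/L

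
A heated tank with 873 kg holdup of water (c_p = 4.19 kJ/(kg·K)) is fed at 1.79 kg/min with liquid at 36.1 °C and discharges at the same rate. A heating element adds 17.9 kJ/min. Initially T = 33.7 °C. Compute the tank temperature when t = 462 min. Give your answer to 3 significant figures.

36.6 °C

M c_p dT/dt = ṁ c_p (T_in − T) + Q̇.
Rearrange: dT/dt = (T_ss − T)/τ with τ = M/ṁ = 487.71 min and T_ss = T_in + Q̇/(ṁ c_p) = 38.487 °C.
Integrating: T(t) = T_ss + (T₀ − T_ss) e^(−t/τ).
T(462) = 38.487 + (-4.7866)·e^(−462/487.71) = 38.487 + (-4.7866)·0.38779 = 36.630 °C.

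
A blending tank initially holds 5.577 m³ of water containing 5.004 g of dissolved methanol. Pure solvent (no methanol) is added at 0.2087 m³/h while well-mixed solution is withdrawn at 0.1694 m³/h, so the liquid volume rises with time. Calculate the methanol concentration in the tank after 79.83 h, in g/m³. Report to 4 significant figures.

0.08386 g/m³

Let m(t) be the amount of methanol. Volume: V(t) = V₀ + (Q_in − Q_out) t = 5.577 + 0.0393000 t; V(79.83) = 8.71432 m³.
No methanol enters, so dm/dt = −Q_out · (m/V).
dm/m = −Q_out dt/(V₀ + 0.0393000 t); integrating gives ln(m/m₀) = −(Q_out/(Q_in−Q_out)) ln(V/V₀).
m = m₀ (V₀/V)^(Q_out/(Q_in−Q_out)) = 5.004 × (5.577/8.71432)^(4.31043) = 0.730826 g.
C = m/V = 0.730826/8.71432 = 0.0838650 g/m³.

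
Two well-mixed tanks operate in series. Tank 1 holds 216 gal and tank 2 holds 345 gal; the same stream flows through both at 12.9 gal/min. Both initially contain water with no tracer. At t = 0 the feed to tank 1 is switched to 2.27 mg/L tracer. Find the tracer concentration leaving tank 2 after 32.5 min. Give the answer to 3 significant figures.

1.01 mg/L

Each tank obeys Vᵢ dCᵢ/dt = Q(Cᵢ₋₁ − Cᵢ), so τᵢ = Vᵢ/Q.
τ₁ = 216/12.9 = 16.744 min; τ₂ = 345/12.9 = 26.744 min.
Tank 1: C₁ = C_in(1 − e^(−t/τ₁)). Tank 2 (τ₁ ≠ τ₂): C₂ = C_in[1 − (τ₁ e^(−t/τ₁) − τ₂ e^(−t/τ₂))/(τ₁ − τ₂)].
At t = 32.5: e^(−t/τ₁) = 0.14356, e^(−t/τ₂) = 0.29665.
C₂ = 2.27·[1 − (16.744·0.14356 − 26.744·0.29665)/(-10.000)] = 2.27·0.44703 = 1.0148 mg/L.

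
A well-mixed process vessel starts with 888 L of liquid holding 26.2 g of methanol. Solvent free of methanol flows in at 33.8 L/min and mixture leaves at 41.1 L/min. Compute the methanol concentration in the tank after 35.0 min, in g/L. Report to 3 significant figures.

0.00613 g/L

Let m(t) be the amount of methanol. Volume: V(t) = V₀ + (Q_in − Q_out) t = 888 − 7.3000 t; V(35.0) = 632.50 L.
Species balance (pure solvent in): dm/dt = −Q_out · m/V(t).
Separate: dm/m = −Q_out dt/V(t) ⇒ ln(m/m₀) = −(Q_out/(Q_in−Q_out)) ln(V/V₀).
m = m₀ (V₀/V)^(Q_out/(Q_in−Q_out)) = 26.2 × (888/632.50)^(-5.6301) = 3.8787 g.
C = m/V = 3.8787/632.50 = 0.0061323 g/L.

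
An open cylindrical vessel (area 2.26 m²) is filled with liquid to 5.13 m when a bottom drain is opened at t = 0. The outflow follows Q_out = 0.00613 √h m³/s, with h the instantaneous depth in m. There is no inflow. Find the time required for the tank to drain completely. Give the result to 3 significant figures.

A dh/dt = −Q_out = −0.00613 √h.
This is separable: 2 d(√h)/dt = −0.00613/A, so √h = √h₀ − (0.00613/(2A)) t.
Tank is empty when √h = 0: t_empty = 2A√h₀/0.00613.
t_empty = 2·2.26·√5.13/0.00613 = 4.5200·2.2650/0.00613 = 1670.1 s.

1670 s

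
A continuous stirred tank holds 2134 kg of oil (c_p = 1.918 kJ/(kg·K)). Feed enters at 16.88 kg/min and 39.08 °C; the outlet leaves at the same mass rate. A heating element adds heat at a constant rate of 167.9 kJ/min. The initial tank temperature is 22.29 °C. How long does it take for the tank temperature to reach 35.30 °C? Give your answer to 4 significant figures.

113.3 min

M c_p dT/dt = ṁ c_p (T_in − T) + Q̇.
τ = M/ṁ = 126.422 min; T_ss = T_in + Q̇/(ṁ c_p) = 44.2660 °C.
T(t) = T_ss + (T₀ − T_ss) e^(−t/τ). Set T = 35.30:
e^(−t/τ) = (35.30 − 44.2660)/(22.29 − 44.2660) = 0.407990
t = −126.422 · ln(0.407990) = 113.339 min.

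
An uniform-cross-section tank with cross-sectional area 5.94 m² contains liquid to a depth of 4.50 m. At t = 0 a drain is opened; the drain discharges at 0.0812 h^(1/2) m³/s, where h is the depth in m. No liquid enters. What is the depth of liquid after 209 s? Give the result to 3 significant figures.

0.480 m

Unsteady balance on liquid volume: A dh/dt = −0.0812 √h.
This is separable: 2 d(√h)/dt = −0.0812/A, so √h = √h₀ − (0.0812/(2A)) t.
√h = √4.50 − 0.0812·209/(2·5.94) = 2.1213 − 1.4285 = 0.69280.
h = 0.69280² = 0.47997 m.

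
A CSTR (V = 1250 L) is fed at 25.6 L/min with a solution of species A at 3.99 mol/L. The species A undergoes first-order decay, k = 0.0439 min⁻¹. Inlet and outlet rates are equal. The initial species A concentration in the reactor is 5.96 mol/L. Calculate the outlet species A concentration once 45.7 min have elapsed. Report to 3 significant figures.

Accumulation = in − out − consumed: V dC/dt = Q C_in − Q C − k V C.
This is linear with rate a = Q/V + k = 0.064380 min⁻¹.
C_ss = Q C_in/(Q + kV) = 1.2693 mol/L; C(t) = C_ss + (C₀ − C_ss) e^(−a t).
C(45.7) = 1.2693 + (4.6907)·e^(−0.064380·45.7) = 1.2693 + (4.6907)·0.052751 = 1.5167 mol/L.

1.52 mol/L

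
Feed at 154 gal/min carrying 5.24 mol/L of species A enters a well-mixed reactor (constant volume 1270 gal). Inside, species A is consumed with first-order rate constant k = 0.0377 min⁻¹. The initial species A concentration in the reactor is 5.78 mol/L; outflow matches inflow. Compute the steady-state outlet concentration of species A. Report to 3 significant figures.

4.00 mol/L

V dC/dt = Q(C_in − C) − k V C.
Steady state (dC/dt = 0): C_ss = Q C_in/(Q + kV) = C_in/(1 + kV/Q).
C_ss = 154·5.24/(154 + 0.0377·1270) = 806.96/201.88 = 3.9972 mol/L.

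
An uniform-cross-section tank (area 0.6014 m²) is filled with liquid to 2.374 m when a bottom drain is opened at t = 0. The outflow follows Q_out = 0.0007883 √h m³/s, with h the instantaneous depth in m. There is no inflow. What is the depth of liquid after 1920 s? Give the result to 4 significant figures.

0.07977 m

A dh/dt = −Q_out = −0.0007883 √h.
Separate and integrate: 2(√h − √h₀) = −(0.0007883/A) t.
√h = √2.374 − 0.0007883·1920/(2·0.6014) = 1.54078 − 1.25834 = 0.282435.
h = 0.282435² = 0.0797696 m.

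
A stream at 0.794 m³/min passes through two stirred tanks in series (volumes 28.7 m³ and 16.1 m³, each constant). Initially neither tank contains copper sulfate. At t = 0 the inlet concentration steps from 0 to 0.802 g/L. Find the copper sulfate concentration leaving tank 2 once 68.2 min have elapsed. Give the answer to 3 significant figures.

0.561 g/L

Each tank obeys Vᵢ dCᵢ/dt = Q(Cᵢ₋₁ − Cᵢ), so τᵢ = Vᵢ/Q.
τ₁ = 28.7/0.794 = 36.146 min; τ₂ = 16.1/0.794 = 20.277 min.
Tank 1: C₁ = C_in(1 − e^(−t/τ₁)). Tank 2 (τ₁ ≠ τ₂): C₂ = C_in[1 − (τ₁ e^(−t/τ₁) − τ₂ e^(−t/τ₂))/(τ₁ − τ₂)].
At t = 68.2: e^(−t/τ₁) = 0.15156, e^(−t/τ₂) = 0.034617.
C₂ = 0.802·[1 − (36.146·0.15156 − 20.277·0.034617)/(15.869)] = 0.802·0.69902 = 0.56061 g/L.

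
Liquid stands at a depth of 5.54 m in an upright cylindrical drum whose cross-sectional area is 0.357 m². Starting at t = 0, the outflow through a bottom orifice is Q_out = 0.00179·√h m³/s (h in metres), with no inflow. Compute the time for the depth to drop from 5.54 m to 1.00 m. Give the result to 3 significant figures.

Mass balance (ρ constant): A dh/dt = −0.00179 √h.
Separate and integrate: 2(√h − √h₀) = −(0.00179/A) t.
t = 2A(√h₀ − √h)/0.00179 = 2·0.357·(√5.54 − √1.00)/0.00179
  = 0.71400 × (2.3537 − 1.0000) / 0.00179 = 539.98 s.

540 s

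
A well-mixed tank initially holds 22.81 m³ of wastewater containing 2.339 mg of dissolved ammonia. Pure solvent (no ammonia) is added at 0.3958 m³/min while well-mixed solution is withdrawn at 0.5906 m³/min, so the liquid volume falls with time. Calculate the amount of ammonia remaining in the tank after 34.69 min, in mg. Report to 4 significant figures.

Let m(t) be the amount of ammonia. Volume: V(t) = V₀ + (Q_in − Q_out) t = 22.81 − 0.194800 t; V(34.69) = 16.0524 m³.
Solute balance: dm/dt = 0 − Q_out C = −Q_out m/V(t).
dm/m = −Q_out dt/(V₀ − 0.194800 t); integrating gives ln(m/m₀) = −(Q_out/(Q_in−Q_out)) ln(V/V₀).
m = m₀ (V₀/V)^(Q_out/(Q_in−Q_out)) = 2.339 × (22.81/16.0524)^(-3.03183) = 0.806152 mg.

0.8062 mg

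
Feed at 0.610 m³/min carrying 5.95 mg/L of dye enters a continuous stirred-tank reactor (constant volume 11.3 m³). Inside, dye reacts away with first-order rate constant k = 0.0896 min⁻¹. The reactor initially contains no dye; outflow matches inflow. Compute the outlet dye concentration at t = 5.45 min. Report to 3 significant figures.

1.21 mg/L

Accumulation = in − out − consumed: V dC/dt = Q C_in − Q C − k V C.
This is linear with rate a = Q/V + k = 0.14358 min⁻¹.
C_ss = Q C_in/(Q + kV) = 2.2370 mg/L; C(t) = C_ss + (C₀ − C_ss) e^(−a t).
C(5.45) = 2.2370 + (-2.2370)·e^(−0.14358·5.45) = 2.2370 + (-2.2370)·0.45725 = 1.2141 mg/L.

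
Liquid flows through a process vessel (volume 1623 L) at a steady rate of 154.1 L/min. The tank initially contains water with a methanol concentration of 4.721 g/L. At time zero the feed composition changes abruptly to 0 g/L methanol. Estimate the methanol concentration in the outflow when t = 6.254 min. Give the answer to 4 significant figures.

Accumulation = in − out for the solute gives V dC/dt = Q(C_in − C).
Rewrite as dC/dt + C/τ = C_in/τ, τ = V/Q = 10.5321 min.
Solution: C(t) = C_in + (C₀ − C_in) e^(−t/τ).
C(6.254) = 0 + (4.721 − 0)·e^(−6.254/10.5321) = 0 + (4.72100)·0.552223 = 2.60705 g/L.

2.607 g/L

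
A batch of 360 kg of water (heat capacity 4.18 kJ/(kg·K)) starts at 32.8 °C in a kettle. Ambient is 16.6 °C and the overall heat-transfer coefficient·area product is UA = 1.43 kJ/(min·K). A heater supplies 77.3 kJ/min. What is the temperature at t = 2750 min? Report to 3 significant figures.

Lumped-capacitance energy balance: M c_p dT/dt = UA(T_amb − T) + Q̇.
dT/dt = (T_ss − T)/τ with T_ss = T_amb + Q̇/UA = 16.6 + 77.3/1.43 = 70.656 °C, τ = M c_p/UA = 360·4.18/1.43 = 1052.3 min.
This is linear first-order; T(t) = T_ss + (T₀ − T_ss) e^(−t/τ).
T(2750) = 70.656 + (-37.856)·0.073292 = 67.881 °C.

67.9 °C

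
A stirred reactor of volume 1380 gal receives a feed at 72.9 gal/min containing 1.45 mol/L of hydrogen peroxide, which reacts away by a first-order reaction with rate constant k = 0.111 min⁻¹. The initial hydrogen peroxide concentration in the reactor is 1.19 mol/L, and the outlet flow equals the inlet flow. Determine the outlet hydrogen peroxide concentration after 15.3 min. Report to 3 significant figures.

0.526 mol/L

Accumulation = in − out − consumed: V dC/dt = Q C_in − Q C − k V C.
dC/dt = (Q/V) C_in − (Q/V + k) C; effective rate a = Q/V + k = 0.052826 + 0.111 = 0.16383 min⁻¹.
C_ss = Q C_in/(Q + kV) = 0.46756 mol/L; C(t) = C_ss + (C₀ − C_ss) e^(−a t).
C(15.3) = 0.46756 + (0.72244)·e^(−0.16383·15.3) = 0.46756 + (0.72244)·0.081550 = 0.52647 mol/L.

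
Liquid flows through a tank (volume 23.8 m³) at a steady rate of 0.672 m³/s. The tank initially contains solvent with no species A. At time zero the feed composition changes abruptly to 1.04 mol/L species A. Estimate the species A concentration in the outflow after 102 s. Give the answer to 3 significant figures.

0.982 mol/L

Species balance on the tank: V dC/dt = Q(C_in − C).
Rewrite as dC/dt + C/τ = C_in/τ, τ = V/Q = 35.417 s.
Integrating: C(t) = C_in + (C₀ − C_in) e^(−t/τ).
C(102) = 1.04 + (0 − 1.04)·e^(−102/35.417) = 1.04 + (-1.0400)·0.056135 = 0.98162 mol/L.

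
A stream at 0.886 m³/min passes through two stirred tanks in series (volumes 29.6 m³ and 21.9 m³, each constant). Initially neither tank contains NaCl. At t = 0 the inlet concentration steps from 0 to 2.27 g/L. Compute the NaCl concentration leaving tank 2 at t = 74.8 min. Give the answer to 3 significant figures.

Species balance on tank i: dCᵢ/dt = (Cᵢ₋₁ − Cᵢ)/τᵢ with τᵢ = Vᵢ/Q.
τ₁ = 29.6/0.886 = 33.409 min; τ₂ = 21.9/0.886 = 24.718 min.
Tank 1: C₁ = C_in(1 − e^(−t/τ₁)). Tank 2 (τ₁ ≠ τ₂): C₂ = C_in[1 − (τ₁ e^(−t/τ₁) − τ₂ e^(−t/τ₂))/(τ₁ − τ₂)].
At t = 74.8: e^(−t/τ₁) = 0.10657, e^(−t/τ₂) = 0.048502.
C₂ = 2.27·[1 − (33.409·0.10657 − 24.718·0.048502)/(8.6907)] = 2.27·0.72827 = 1.6532 g/L.

1.65 g/L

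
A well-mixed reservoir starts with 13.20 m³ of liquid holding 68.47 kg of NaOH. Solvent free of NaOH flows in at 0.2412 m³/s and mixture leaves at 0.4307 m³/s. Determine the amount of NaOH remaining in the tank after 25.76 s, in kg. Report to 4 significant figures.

23.97 kg

Let m(t) be the amount of NaOH. Volume: V(t) = V₀ + (Q_in − Q_out) t = 13.20 − 0.189500 t; V(25.76) = 8.31848 m³.
Solute balance: dm/dt = 0 − Q_out C = −Q_out m/V(t).
Separate: dm/m = −Q_out dt/V(t) ⇒ ln(m/m₀) = −(Q_out/(Q_in−Q_out)) ln(V/V₀).
m = m₀ (V₀/V)^(Q_out/(Q_in−Q_out)) = 68.47 × (13.20/8.31848)^(-2.27282) = 23.9735 kg.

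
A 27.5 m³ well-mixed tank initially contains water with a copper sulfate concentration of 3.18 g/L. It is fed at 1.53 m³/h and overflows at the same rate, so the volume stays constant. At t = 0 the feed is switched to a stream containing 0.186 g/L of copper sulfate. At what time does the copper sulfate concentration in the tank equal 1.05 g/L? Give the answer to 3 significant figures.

22.3 h

Species balance on the tank: V dC/dt = Q(C_in − C), so τ = V/Q = 17.974 h.
C(t) = C_in + (C₀ − C_in) e^(−t/τ). Set C = 1.05 and solve for t:
e^(−t/τ) = (C − C_in)/(C₀ − C_in) = (1.05 − 0.186)/(3.18 − 0.186) = 0.28858
t = −τ ln(…) = 17.974 × 1.2428 = 22.338 h.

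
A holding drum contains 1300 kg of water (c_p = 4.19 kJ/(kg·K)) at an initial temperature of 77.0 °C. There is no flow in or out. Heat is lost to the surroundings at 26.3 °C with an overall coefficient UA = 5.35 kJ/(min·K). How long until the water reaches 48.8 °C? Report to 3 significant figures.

827 min

M c_p dT/dt = −UA(T − T_amb).
τ = M c_p/UA = 1018.1 min; T_ss = T_amb = 26.300 °C.
T(t) = T_ss + (T₀ − T_ss)e^(−t/τ); set T = 48.8:
t = −τ ln[(T − T_ss)/(T₀ − T_ss)] = −1018.1 · ln(0.44379) = 827.14 min.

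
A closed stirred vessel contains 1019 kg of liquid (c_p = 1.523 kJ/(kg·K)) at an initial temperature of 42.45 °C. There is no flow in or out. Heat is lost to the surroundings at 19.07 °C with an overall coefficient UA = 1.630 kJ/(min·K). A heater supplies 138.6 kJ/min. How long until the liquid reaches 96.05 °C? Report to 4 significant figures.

1938 min

Heat balance on the well-mixed liquid: M c_p dT/dt = −UA(T − T_amb) + Q̇.
τ = M c_p/UA = 952.109 min; T_ss = T_amb + Q̇/UA = 19.07 + 138.6/1.630 = 104.101 °C.
T(t) = T_ss + (T₀ − T_ss)e^(−t/τ); set T = 96.05:
t = −τ ln[(T − T_ss)/(T₀ − T_ss)] = −952.109 · ln(0.130585) = 1938.23 min.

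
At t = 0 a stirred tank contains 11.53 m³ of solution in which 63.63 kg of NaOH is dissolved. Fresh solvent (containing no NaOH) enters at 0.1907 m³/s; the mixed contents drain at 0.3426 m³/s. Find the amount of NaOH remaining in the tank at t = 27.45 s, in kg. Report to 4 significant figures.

Let m(t) be the amount of NaOH. Volume: V(t) = V₀ + (Q_in − Q_out) t = 11.53 − 0.151900 t; V(27.45) = 7.36034 m³.
No NaOH enters, so dm/dt = −Q_out · (m/V).
dm/m = −Q_out dt/(V₀ − 0.151900 t); integrating gives ln(m/m₀) = −(Q_out/(Q_in−Q_out)) ln(V/V₀).
m = m₀ (V₀/V)^(Q_out/(Q_in−Q_out)) = 63.63 × (11.53/7.36034)^(-2.25543) = 23.1211 kg.

23.12 kg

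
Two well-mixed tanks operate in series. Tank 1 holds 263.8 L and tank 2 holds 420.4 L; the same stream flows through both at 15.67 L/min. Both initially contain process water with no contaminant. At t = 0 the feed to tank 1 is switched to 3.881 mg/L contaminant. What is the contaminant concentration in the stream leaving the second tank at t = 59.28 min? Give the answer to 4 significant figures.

2.931 mg/L

Each tank obeys Vᵢ dCᵢ/dt = Q(Cᵢ₋₁ − Cᵢ), so τᵢ = Vᵢ/Q.
τ₁ = 263.8/15.67 = 16.8347 min; τ₂ = 420.4/15.67 = 26.8283 min.
Solving the cascade with C₁(0)=C₂(0)=0 gives C₂(t) = C_in[1 − (τ₁ e^(−t/τ₁) − τ₂ e^(−t/τ₂))/(τ₁ − τ₂)].
At t = 59.28: e^(−t/τ₁) = 0.0295611, e^(−t/τ₂) = 0.109744.
C₂ = 3.881·[1 − (16.8347·0.0295611 − 26.8283·0.109744)/(-9.99362)] = 3.881·0.755184 = 2.93087 mg/L.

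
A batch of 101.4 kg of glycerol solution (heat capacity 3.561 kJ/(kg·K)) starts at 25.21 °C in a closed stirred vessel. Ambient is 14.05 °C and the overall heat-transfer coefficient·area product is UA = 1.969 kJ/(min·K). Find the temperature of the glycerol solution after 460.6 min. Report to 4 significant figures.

Lumped-capacitance energy balance: M c_p dT/dt = UA(T_amb − T).
dT/dt = (T_ss − T)/τ with T_ss = T_amb = 14.0500 °C, τ = M c_p/UA = 101.4·3.561/1.969 = 183.385 min.
Integrating: T(t) = T_ss + (T₀ − T_ss) e^(−t/τ).
T(460.6) = 14.0500 + (11.1600)·0.0811340 = 14.9555 °C.

14.96 °C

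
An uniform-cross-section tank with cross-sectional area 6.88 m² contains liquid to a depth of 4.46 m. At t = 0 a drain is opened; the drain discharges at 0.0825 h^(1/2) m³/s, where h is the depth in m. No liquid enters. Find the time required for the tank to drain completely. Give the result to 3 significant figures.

352 s

A dh/dt = −Q_out = −0.0825 √h.
∫ h^(−1/2) dh = −(0.0825/A) ∫ dt, giving 2√h = 2√h₀ − (0.0825/A) t.
Set h = 0: 2√h₀ = (0.0825/A) t_empty ⇒ t_empty = 2A√h₀/0.0825.
t_empty = 2·6.88·√4.46/0.0825 = 13.760·2.1119/0.0825 = 352.23 s.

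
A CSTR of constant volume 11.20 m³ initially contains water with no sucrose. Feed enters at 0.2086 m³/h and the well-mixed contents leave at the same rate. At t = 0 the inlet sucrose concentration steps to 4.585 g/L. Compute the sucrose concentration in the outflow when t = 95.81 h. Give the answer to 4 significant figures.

Mass balance on the solute (V constant): V dC/dt = Q(C_in − C).
So dC/dt = (C_in − C)/τ with τ = V/Q = 11.20/0.2086 = 53.6913 h.
Integrating: C(t) = C_in + (C₀ − C_in) e^(−t/τ).
C(95.81) = 4.585 + (0 − 4.585)·e^(−95.81/53.6913) = 4.585 + (-4.58500)·0.167887 = 3.81524 g/L.

3.815 g/L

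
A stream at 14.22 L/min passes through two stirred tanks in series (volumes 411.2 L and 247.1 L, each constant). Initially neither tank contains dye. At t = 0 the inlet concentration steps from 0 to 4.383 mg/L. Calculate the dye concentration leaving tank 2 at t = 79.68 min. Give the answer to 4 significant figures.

Time constants: τᵢ = Vᵢ/Q for each well-mixed tank.
τ₁ = 411.2/14.22 = 28.9170 min; τ₂ = 247.1/14.22 = 17.3769 min.
Tank 1: C₁ = C_in(1 − e^(−t/τ₁)). Tank 2 (τ₁ ≠ τ₂): C₂ = C_in[1 − (τ₁ e^(−t/τ₁) − τ₂ e^(−t/τ₂))/(τ₁ − τ₂)].
At t = 79.68: e^(−t/τ₁) = 0.0635791, e^(−t/τ₂) = 0.0101998.
C₂ = 4.383·[1 − (28.9170·0.0635791 − 17.3769·0.0101998)/(11.5401)] = 4.383·0.856043 = 3.75204 mg/L.

3.752 mg/L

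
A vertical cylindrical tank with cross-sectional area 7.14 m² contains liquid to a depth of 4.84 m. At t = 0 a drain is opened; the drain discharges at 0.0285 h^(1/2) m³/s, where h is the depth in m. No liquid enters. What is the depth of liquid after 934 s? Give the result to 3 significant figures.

0.113 m

Unsteady balance on liquid volume: A dh/dt = −0.0285 √h.
Separate and integrate: 2(√h − √h₀) = −(0.0285/A) t.
√h = √4.84 − 0.0285·934/(2·7.14) = 2.2000 − 1.8641 = 0.33592.
h = 0.33592² = 0.11285 m.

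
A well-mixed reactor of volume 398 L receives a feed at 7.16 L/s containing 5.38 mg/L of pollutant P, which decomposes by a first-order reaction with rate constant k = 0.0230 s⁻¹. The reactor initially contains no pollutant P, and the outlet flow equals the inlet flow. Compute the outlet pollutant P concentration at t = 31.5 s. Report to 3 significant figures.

Species balance: V dC/dt = Q C_in − Q C − k V C.
This is linear with rate a = Q/V + k = 0.040990 s⁻¹.
C_ss = Q C_in/(Q + kV) = 2.3612 mg/L; C(t) = C_ss + (C₀ − C_ss) e^(−a t).
C(31.5) = 2.3612 + (-2.3612)·e^(−0.040990·31.5) = 2.3612 + (-2.3612)·0.27495 = 1.7120 mg/L.

1.71 mg/L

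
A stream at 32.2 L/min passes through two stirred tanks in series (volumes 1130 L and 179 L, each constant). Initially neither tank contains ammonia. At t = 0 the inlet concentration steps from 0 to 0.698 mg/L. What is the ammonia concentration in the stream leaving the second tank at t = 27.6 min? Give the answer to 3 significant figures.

0.321 mg/L

Species balance on tank i: dCᵢ/dt = (Cᵢ₋₁ − Cᵢ)/τᵢ with τᵢ = Vᵢ/Q.
τ₁ = 1130/32.2 = 35.093 min; τ₂ = 179/32.2 = 5.5590 min.
Tank 1: C₁ = C_in(1 − e^(−t/τ₁)). Tank 2 (τ₁ ≠ τ₂): C₂ = C_in[1 − (τ₁ e^(−t/τ₁) − τ₂ e^(−t/τ₂))/(τ₁ − τ₂)].
At t = 27.6: e^(−t/τ₁) = 0.45545, e^(−t/τ₂) = 0.0069785.
C₂ = 0.698·[1 − (35.093·0.45545 − 5.5590·0.0069785)/(29.534)] = 0.698·0.46014 = 0.32118 mg/L.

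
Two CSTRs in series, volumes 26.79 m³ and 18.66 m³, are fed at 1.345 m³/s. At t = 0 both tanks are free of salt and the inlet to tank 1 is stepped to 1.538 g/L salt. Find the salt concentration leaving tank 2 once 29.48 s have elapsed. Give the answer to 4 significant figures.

Time constants: τᵢ = Vᵢ/Q for each well-mixed tank.
τ₁ = 26.79/1.345 = 19.9182 s; τ₂ = 18.66/1.345 = 13.8736 s.
Solving the cascade with C₁(0)=C₂(0)=0 gives C₂(t) = C_in[1 − (τ₁ e^(−t/τ₁) − τ₂ e^(−t/τ₂))/(τ₁ − τ₂)].
At t = 29.48: e^(−t/τ₁) = 0.227626, e^(−t/τ₂) = 0.119445.
C₂ = 1.538·[1 − (19.9182·0.227626 − 13.8736·0.119445)/(6.04461)] = 1.538·0.524078 = 0.806031 g/L.

0.8060 g/L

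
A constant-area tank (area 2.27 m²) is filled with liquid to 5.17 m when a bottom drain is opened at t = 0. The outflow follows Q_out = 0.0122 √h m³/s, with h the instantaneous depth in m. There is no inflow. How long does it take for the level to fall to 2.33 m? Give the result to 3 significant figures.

With no inflow, A dh/dt = −0.0122 √h.
This is separable: 2 d(√h)/dt = −0.0122/A, so √h = √h₀ − (0.0122/(2A)) t.
t = 2A(√h₀ − √h)/0.0122 = 2·2.27·(√5.17 − √2.33)/0.0122
  = 4.5400 × (2.2738 − 1.5264) / 0.0122 = 278.10 s.

278 s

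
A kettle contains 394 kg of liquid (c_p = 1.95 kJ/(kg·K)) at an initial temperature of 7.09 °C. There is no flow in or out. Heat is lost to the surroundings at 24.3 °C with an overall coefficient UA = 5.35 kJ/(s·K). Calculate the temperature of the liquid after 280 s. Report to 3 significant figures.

Lumped-capacitance energy balance: M c_p dT/dt = UA(T_amb − T).
dT/dt = (T_ss − T)/τ with T_ss = T_amb = 24.300 °C, τ = M c_p/UA = 394·1.95/5.35 = 143.61 s.
Integrating: T(t) = T_ss + (T₀ − T_ss) e^(−t/τ).
T(280) = 24.300 + (-17.210)·0.14231 = 21.851 °C.

21.9 °C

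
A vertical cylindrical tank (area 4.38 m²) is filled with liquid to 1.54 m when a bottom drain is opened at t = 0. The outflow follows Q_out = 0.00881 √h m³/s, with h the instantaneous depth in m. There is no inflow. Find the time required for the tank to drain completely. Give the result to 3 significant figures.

1230 s

With no inflow, A dh/dt = −0.00881 √h.
∫ h^(−1/2) dh = −(0.00881/A) ∫ dt, giving 2√h = 2√h₀ − (0.00881/A) t.
Set h = 0: 2√h₀ = (0.00881/A) t_empty ⇒ t_empty = 2A√h₀/0.00881.
t_empty = 2·4.38·√1.54/0.00881 = 8.7600·1.2410/0.00881 = 1233.9 s.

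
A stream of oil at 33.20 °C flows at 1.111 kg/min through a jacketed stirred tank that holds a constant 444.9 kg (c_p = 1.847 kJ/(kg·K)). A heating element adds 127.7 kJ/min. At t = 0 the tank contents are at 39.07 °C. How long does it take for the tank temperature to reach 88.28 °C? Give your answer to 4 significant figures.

826.7 min

First-law balance (no shaft work): M c_p dT/dt = ṁ c_p (T_in − T) + 127.7.
τ = M/ṁ = 400.450 min; T_ss = T_in + Q̇/(ṁ c_p) = 95.4315 °C.
T(t) = T_ss + (T₀ − T_ss) e^(−t/τ). Set T = 88.28:
e^(−t/τ) = (88.28 − 95.4315)/(39.07 − 95.4315) = 0.126886
t = −400.450 · ln(0.126886) = 826.717 min.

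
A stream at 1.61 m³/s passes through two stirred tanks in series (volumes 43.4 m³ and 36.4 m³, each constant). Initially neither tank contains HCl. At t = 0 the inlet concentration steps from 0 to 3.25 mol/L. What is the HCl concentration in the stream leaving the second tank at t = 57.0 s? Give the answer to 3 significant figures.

2.18 mol/L

Each tank obeys Vᵢ dCᵢ/dt = Q(Cᵢ₋₁ − Cᵢ), so τᵢ = Vᵢ/Q.
τ₁ = 43.4/1.61 = 26.957 s; τ₂ = 36.4/1.61 = 22.609 s.
Tank 1: C₁ = C_in(1 − e^(−t/τ₁)). Tank 2 (τ₁ ≠ τ₂): C₂ = C_in[1 − (τ₁ e^(−t/τ₁) − τ₂ e^(−t/τ₂))/(τ₁ − τ₂)].
At t = 57.0: e^(−t/τ₁) = 0.12069, e^(−t/τ₂) = 0.080367.
C₂ = 3.25·[1 − (26.957·0.12069 − 22.609·0.080367)/(4.3478)] = 3.25·0.66962 = 2.1763 mol/L.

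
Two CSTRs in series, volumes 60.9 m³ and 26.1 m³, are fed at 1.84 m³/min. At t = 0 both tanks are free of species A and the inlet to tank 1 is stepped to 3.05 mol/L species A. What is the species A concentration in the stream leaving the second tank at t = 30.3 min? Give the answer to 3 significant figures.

Species balance on tank i: dCᵢ/dt = (Cᵢ₋₁ − Cᵢ)/τᵢ with τᵢ = Vᵢ/Q.
τ₁ = 60.9/1.84 = 33.098 min; τ₂ = 26.1/1.84 = 14.185 min.
Solving the cascade with C₁(0)=C₂(0)=0 gives C₂(t) = C_in[1 − (τ₁ e^(−t/τ₁) − τ₂ e^(−t/τ₂))/(τ₁ − τ₂)].
At t = 30.3: e^(−t/τ₁) = 0.40033, e^(−t/τ₂) = 0.11812.
C₂ = 3.05·[1 − (33.098·0.40033 − 14.185·0.11812)/(18.913)] = 3.05·0.38801 = 1.1834 mol/L.

1.18 mol/L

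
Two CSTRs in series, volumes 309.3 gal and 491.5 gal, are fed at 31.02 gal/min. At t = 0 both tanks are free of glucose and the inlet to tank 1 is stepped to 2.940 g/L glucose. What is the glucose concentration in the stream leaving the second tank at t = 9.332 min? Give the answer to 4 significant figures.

0.4967 g/L

Species balance on tank i: dCᵢ/dt = (Cᵢ₋₁ − Cᵢ)/τᵢ with τᵢ = Vᵢ/Q.
τ₁ = 309.3/31.02 = 9.97099 min; τ₂ = 491.5/31.02 = 15.8446 min.
Tank 1: C₁ = C_in(1 − e^(−t/τ₁)). Tank 2 (τ₁ ≠ τ₂): C₂ = C_in[1 − (τ₁ e^(−t/τ₁) − τ₂ e^(−t/τ₂))/(τ₁ − τ₂)].
At t = 9.332: e^(−t/τ₁) = 0.392227, e^(−t/τ₂) = 0.554899.
C₂ = 2.940·[1 − (9.97099·0.392227 − 15.8446·0.554899)/(-5.87363)] = 2.940·0.168952 = 0.496718 g/L.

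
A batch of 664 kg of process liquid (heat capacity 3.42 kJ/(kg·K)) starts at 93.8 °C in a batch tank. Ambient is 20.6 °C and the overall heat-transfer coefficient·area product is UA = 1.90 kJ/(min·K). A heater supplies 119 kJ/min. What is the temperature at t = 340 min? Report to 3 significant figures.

Lumped-capacitance energy balance: M c_p dT/dt = UA(T_amb − T) + Q̇.
dT/dt = (T_ss − T)/τ with T_ss = T_amb + Q̇/UA = 20.6 + 119/1.90 = 83.232 °C, τ = M c_p/UA = 664·3.42/1.90 = 1195.2 min.
This is linear first-order; T(t) = T_ss + (T₀ − T_ss) e^(−t/τ).
T(340) = 83.232 + (10.568)·0.75241 = 91.183 °C.

91.2 °C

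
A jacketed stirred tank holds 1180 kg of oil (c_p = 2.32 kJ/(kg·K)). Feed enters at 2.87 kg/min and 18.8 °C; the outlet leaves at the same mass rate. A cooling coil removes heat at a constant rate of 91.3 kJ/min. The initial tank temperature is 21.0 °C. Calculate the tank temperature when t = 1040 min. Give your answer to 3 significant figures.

6.36 °C

M c_p dT/dt = ṁ c_p (T_in − T) − Q̇.
Rearrange: dT/dt = (T_ss − T)/τ with τ = M/ṁ = 411.15 min and T_ss = T_in − Q̇/(ṁ c_p) = 5.0880 °C.
T approaches T_ss exponentially: T(t) = T_ss + (T₀ − T_ss) e^(−t/τ).
T(1040) = 5.0880 + (15.912)·e^(−1040/411.15) = 5.0880 + (15.912)·0.079700 = 6.3562 °C.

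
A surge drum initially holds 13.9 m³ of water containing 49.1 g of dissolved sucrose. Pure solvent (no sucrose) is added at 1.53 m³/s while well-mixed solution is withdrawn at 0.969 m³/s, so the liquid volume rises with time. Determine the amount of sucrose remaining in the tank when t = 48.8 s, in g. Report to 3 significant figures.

Let m(t) be the amount of sucrose. Volume: V(t) = V₀ + (Q_in − Q_out) t = 13.9 + 0.56100 t; V(48.8) = 41.277 m³.
No sucrose enters, so dm/dt = −Q_out · (m/V).
Separate: dm/m = −Q_out dt/V(t) ⇒ ln(m/m₀) = −(Q_out/(Q_in−Q_out)) ln(V/V₀).
m = m₀ (V₀/V)^(Q_out/(Q_in−Q_out)) = 49.1 × (13.9/41.277)^(1.7273) = 7.4923 g.

7.49 g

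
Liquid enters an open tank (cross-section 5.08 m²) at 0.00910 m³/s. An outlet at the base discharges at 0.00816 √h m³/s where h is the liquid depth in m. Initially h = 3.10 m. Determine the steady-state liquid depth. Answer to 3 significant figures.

1.24 m

A dh/dt = Q_in − 0.00816 √h. Steady state requires inflow = outflow:
Q_in = 0.00816 √h_ss ⇒ √h_ss = 0.00910/0.00816 = 1.1152.
h_ss = 1.1152² = 1.2437 m. (Since h₀ = 3.10 m > h_ss, the level will fall toward this value.)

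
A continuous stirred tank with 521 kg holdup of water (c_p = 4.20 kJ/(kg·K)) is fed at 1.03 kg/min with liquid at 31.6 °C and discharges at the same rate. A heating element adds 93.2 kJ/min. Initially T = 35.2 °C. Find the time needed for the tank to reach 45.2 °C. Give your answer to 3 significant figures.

412 min

Energy balance: M c_p dT/dt = ṁ c_p (T_in − T) + 93.2.
τ = M/ṁ = 505.83 min; T_ss = T_in + Q̇/(ṁ c_p) = 53.144 °C.
T(t) = T_ss + (T₀ − T_ss) e^(−t/τ). Set T = 45.2:
e^(−t/τ) = (45.2 − 53.144)/(35.2 − 53.144) = 0.44272
t = −505.83 · ln(0.44272) = 412.16 min.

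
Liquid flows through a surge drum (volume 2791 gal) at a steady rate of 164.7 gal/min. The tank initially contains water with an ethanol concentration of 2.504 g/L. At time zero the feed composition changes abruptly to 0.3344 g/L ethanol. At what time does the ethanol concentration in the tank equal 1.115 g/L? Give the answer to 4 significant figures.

17.32 min

Unsteady species balance (constant V, well mixed): V dC/dt = Q(C_in − C), so τ = V/Q = 16.9460 min.
C(t) = C_in + (C₀ − C_in) e^(−t/τ). Set C = 1.115 and solve for t:
e^(−t/τ) = (C − C_in)/(C₀ − C_in) = (1.115 − 0.3344)/(2.504 − 0.3344) = 0.359790
t = −τ ln(…) = 16.9460 × 1.02224 = 17.3228 min.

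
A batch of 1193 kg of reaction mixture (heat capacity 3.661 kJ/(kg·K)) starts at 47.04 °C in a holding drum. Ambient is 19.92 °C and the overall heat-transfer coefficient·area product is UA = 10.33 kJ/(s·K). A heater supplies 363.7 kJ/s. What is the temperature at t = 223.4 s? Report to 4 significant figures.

Energy balance: M c_p dT/dt = −UA(T − T_amb) + Q̇.
dT/dt = (T_ss − T)/τ with T_ss = T_amb + Q̇/UA = 19.92 + 363.7/10.33 = 55.1281 °C, τ = M c_p/UA = 1193·3.661/10.33 = 422.805 s.
Solution: T(t) = T_ss + (T₀ − T_ss) e^(−t/τ).
T(223.4) = 55.1281 + (-8.08813)·0.589561 = 50.3597 °C.

50.36 °C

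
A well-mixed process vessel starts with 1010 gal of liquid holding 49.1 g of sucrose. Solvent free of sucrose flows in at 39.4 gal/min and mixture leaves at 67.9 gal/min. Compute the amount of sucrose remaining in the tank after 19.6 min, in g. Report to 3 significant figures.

7.21 g

Let m(t) be the amount of sucrose. Volume: V(t) = V₀ + (Q_in − Q_out) t = 1010 − 28.500 t; V(19.6) = 451.40 gal.
Species balance (pure solvent in): dm/dt = −Q_out · m/V(t).
Separate: dm/m = −Q_out dt/V(t) ⇒ ln(m/m₀) = −(Q_out/(Q_in−Q_out)) ln(V/V₀).
m = m₀ (V₀/V)^(Q_out/(Q_in−Q_out)) = 49.1 × (1010/451.40)^(-2.3825) = 7.2077 g.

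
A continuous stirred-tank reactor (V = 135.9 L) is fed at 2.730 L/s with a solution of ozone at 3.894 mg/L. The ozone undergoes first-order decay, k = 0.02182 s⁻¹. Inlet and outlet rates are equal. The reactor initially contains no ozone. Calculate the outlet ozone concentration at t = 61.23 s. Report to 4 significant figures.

Species balance: V dC/dt = Q C_in − Q C − k V C.
dC/dt = (Q/V) C_in − (Q/V + k) C; effective rate a = Q/V + k = 0.0200883 + 0.02182 = 0.0419083 s⁻¹.
C_ss = Q C_in/(Q + kV) = 1.86655 mg/L; C(t) = C_ss + (C₀ − C_ss) e^(−a t).
C(61.23) = 1.86655 + (-1.86655)·e^(−0.0419083·61.23) = 1.86655 + (-1.86655)·0.0768388 = 1.72312 mg/L.

1.723 mg/L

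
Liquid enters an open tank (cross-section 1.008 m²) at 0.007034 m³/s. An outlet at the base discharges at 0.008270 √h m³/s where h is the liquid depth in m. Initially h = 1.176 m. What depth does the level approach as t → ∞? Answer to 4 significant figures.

0.7234 m

Level balance: A dh/dt = 0.007034 − 0.008270 √h. Setting dh/dt = 0:
Q_in = 0.008270 √h_ss ⇒ √h_ss = 0.007034/0.008270 = 0.850544.
h_ss = 0.850544² = 0.723425 m. (Since h₀ = 1.176 m > h_ss, the level will fall toward this value.)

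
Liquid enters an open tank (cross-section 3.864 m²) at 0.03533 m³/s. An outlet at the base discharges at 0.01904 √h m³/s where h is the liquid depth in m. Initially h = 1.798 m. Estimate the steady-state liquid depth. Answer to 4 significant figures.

3.443 m

Mass balance (ρ constant): A dh/dt = Q_in − 0.01904 √h. At steady state dh/dt = 0:
Q_in = 0.01904 √h_ss ⇒ √h_ss = 0.03533/0.01904 = 1.85557.
h_ss = 1.85557² = 3.44313 m. (Since h₀ = 1.798 m < h_ss, the level will rise toward this value.)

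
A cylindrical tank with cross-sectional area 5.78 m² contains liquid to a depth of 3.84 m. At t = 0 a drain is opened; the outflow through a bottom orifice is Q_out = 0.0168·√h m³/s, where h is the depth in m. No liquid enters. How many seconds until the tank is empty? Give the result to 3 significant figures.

1350 s

A dh/dt = −Q_out = −0.0168 √h.
This is separable: 2 d(√h)/dt = −0.0168/A, so √h = √h₀ − (0.0168/(2A)) t.
Set h = 0: 2√h₀ = (0.0168/A) t_empty ⇒ t_empty = 2A√h₀/0.0168.
t_empty = 2·5.78·√3.84/0.0168 = 11.560·1.9596/0.0168 = 1348.4 s.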